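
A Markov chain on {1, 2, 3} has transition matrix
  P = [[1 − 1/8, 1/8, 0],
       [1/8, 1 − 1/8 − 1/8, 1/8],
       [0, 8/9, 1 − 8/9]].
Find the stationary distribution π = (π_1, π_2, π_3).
π = (64/137, 64/137, 9/137)

This is a birth-death chain on three states, which satisfies detailed balance: π_1 · P_{12} = π_2 · P_{21} and π_2 · P_{23} = π_3 · P_{32}.
From π_1 · 1/8 = π_2 · 1/8: π_2/π_1 = (1/8)/(1/8) = 1.
From π_2 · 1/8 = π_3 · 8/9: π_3/π_2 = (1/8)/(8/9) = 9/64.
Take π_1 proportional to 1; then unnormalized π = (1, 1, 9/64). Normalize by dividing by the sum 137/64:
  π = (64/137, 64/137, 9/137).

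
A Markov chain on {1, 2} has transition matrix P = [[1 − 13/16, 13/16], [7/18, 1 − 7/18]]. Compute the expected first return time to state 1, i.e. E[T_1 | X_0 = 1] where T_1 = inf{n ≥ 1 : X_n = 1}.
E[T_1 | X_0 = 1] = 1/π_1 = 173/56

For an irreducible recurrent Markov chain with stationary distribution π, E[T_i | X_0 = i] = 1/π_i (Kac's formula). Here π_1 = (7/18)/(13/16 + 7/18) = (7/18)/(173/144) = 56/173, so E[T_1 | X_0 = 1] = 1/π_1 = (13/16 + 7/18)/(7/18) = (173/144)/(7/18) = 173/56.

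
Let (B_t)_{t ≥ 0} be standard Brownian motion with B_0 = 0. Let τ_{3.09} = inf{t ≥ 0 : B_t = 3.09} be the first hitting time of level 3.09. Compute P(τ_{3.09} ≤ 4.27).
P(τ_{3.09} ≤ 4.27) = 2(1 − Φ(3.09/√4.27)) = 2(1 − Φ(1.4954)) ≈ 0.1348

By the reflection principle for standard BM, P(τ_b ≤ t) = 2 · P(B_t ≥ b). Since B_t ~ N(0, t), P(B_t ≥ 3.09) = 1 − Φ(3.09/√t) = 1 − Φ(3.09/√4.27) = 1 − Φ(1.4954) ≈ 0.06741. Doubling: P(τ_{3.09} ≤ 4.27) ≈ 2 · 0.06741 = 0.13482 ≈ 0.1348.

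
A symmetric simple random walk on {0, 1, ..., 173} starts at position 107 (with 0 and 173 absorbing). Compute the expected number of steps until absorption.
E[τ | X_0 = 107] = 7062

Let v_k = E[τ | X_0 = k]. Boundary: v_0 = v_173 = 0. Recurrence: v_k = 1 + (v_{k-1} + v_{k+1})/2 for 1 ≤ k ≤ 172. The particular solution to v_k − (v_{k-1} + v_{k+1})/2 = 1 is v_k = −k^2. Adding homogeneous solution A + B k and matching boundaries gives v_k = k (173 − k). Substituting k = 107: v_107 = 107 · 66 = 7062.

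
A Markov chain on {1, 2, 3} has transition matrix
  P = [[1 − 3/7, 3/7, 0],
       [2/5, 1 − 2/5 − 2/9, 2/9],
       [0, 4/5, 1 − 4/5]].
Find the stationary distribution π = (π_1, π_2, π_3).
π = (84/199, 90/199, 25/199)

This is a birth-death chain on three states, which satisfies detailed balance: π_1 · P_{12} = π_2 · P_{21} and π_2 · P_{23} = π_3 · P_{32}.
From π_1 · 3/7 = π_2 · 2/5: π_2/π_1 = (3/7)/(2/5) = 15/14.
From π_2 · 2/9 = π_3 · 4/5: π_3/π_2 = (2/9)/(4/5) = 5/18.
Take π_1 proportional to 1; then unnormalized π = (1, 15/14, 25/84). Normalize by dividing by the sum 199/84:
  π = (84/199, 90/199, 25/199).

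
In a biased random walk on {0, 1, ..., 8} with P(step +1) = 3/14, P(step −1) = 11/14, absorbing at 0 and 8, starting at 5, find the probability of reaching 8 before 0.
P(hit 8 before 0) = (1 − (11/3)^5) / (1 − (11/3)^8) = 542727/26794040

Let u_k denote P(reach 8 before 0 | start at k). Boundary: u_0 = 0, u_8 = 1. Recurrence: u_k = 3/14·u_{k+1} + 11/14·u_{k-1} for 1 ≤ k ≤ 7. Try u_k = A + B·r^k with r = q/p = (11/14)/(3/14) = 11/3. Substitution satisfies the recurrence; boundary conditions give:
  u_k = (1 − r^k) / (1 − r^N) = (1 − (11/3)^5) / (1 − (11/3)^8) = 542727/26794040.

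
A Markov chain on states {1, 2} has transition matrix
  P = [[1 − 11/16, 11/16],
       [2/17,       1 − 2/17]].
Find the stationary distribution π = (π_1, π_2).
π_1 = 32/219, π_2 = 187/219

Solve πP = π with π_1 + π_2 = 1. From πP = π: π_1 · (1 − 11/16) + π_2 · 2/17 = π_1 ⇒ π_2 · 2/17 = π_1 · 11/16 ⇒ π_2/π_1 = (11/16)/(2/17) = 187/32. Together with π_1 + π_2 = 1:
  π_1 = (2/17)/(11/16 + 2/17) = (2/17)/(219/272) = 32/219,
  π_2 = (11/16)/(11/16 + 2/17) = (11/16)/(219/272) = 187/219.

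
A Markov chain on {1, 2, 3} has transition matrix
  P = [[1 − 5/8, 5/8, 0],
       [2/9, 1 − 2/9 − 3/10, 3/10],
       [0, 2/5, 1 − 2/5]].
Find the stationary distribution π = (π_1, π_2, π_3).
π = (64/379, 180/379, 135/379)

This is a birth-death chain on three states, which satisfies detailed balance: π_1 · P_{12} = π_2 · P_{21} and π_2 · P_{23} = π_3 · P_{32}.
From π_1 · 5/8 = π_2 · 2/9: π_2/π_1 = (5/8)/(2/9) = 45/16.
From π_2 · 3/10 = π_3 · 2/5: π_3/π_2 = (3/10)/(2/5) = 3/4.
Take π_1 proportional to 1; then unnormalized π = (1, 45/16, 135/64). Normalize by dividing by the sum 379/64:
  π = (64/379, 180/379, 135/379).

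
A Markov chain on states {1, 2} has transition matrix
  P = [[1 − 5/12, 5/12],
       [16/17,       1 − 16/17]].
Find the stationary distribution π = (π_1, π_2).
π_1 = 192/277, π_2 = 85/277

Solve πP = π with π_1 + π_2 = 1. From πP = π: π_1 · (1 − 5/12) + π_2 · 16/17 = π_1 ⇒ π_2 · 16/17 = π_1 · 5/12 ⇒ π_2/π_1 = (5/12)/(16/17) = 85/192. Together with π_1 + π_2 = 1:
  π_1 = (16/17)/(5/12 + 16/17) = (16/17)/(277/204) = 192/277,
  π_2 = (5/12)/(5/12 + 16/17) = (5/12)/(277/204) = 85/277.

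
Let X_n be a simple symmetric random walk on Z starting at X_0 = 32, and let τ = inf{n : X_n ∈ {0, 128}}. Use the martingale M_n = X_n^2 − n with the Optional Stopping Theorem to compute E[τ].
E[τ] = 3072

M_n = X_n^2 − n is a martingale (since E[X_{n+1}^2 | F_n] = X_n^2 + 1). By OST (τ has finite mean in a bounded region), E[M_τ] = E[M_0] = X_0^2 − 0 = 32^2 = 1024. Also E[M_τ] = E[X_τ^2] − E[τ]. The walk exits at 0 or 128, with P(hit 128 first) = 32/128, so E[X_τ^2] = 128^2 · 32/128 + 0 = 4096. Thus E[τ] = E[X_τ^2] − E[M_τ] = 4096 − 1024 = 3072 = 32(128 − 32) = 3072.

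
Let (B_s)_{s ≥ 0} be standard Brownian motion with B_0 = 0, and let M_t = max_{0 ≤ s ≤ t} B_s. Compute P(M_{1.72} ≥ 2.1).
P(M_{1.72} ≥ 2.1) = 2·P(B_{1.72} ≥ 2.1) = 2(1 − Φ(2.1/√1.72)) ≈ 0.1093

By the reflection principle for Brownian motion, P(M_t ≥ a) = 2 · P(B_t ≥ a) for a ≥ 0. Since B_t ~ N(0, t), P(B_t ≥ 2.1) = 1 − Φ(2.1/√t) = 1 − Φ(2.1/√1.72) = 1 − Φ(1.6012). So
  P(M_{1.72} ≥ 2.1) = 2(1 − Φ(1.6012)) ≈ 0.1093.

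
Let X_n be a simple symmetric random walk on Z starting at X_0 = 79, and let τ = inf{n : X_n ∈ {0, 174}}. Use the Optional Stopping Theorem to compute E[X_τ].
E[X_τ] = 79

X_n is a martingale and τ is a bounded-mean stopping time (indeed τ is finite a.s. with bounded expectation since the walk is in a bounded region). By the OST, E[X_τ] = E[X_0] = 79. Equivalently: E[X_τ] = 174 · P(hit 174 first) + 0 · P(hit 0 first) = 174 · (79/174) = 79.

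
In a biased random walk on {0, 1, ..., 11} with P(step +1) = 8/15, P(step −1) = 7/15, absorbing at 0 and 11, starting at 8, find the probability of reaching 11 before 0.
P(hit 11 before 0) = (1 − (7/8)^8) / (1 − (7/8)^11) = 5638356480/6612607849

Let u_k denote P(reach 11 before 0 | start at k). Boundary: u_0 = 0, u_11 = 1. Recurrence: u_k = 8/15·u_{k+1} + 7/15·u_{k-1} for 1 ≤ k ≤ 10. Try u_k = A + B·r^k with r = q/p = (7/15)/(8/15) = 7/8. Substitution satisfies the recurrence; boundary conditions give:
  u_k = (1 − r^k) / (1 − r^N) = (1 − (7/8)^8) / (1 − (7/8)^11) = 5638356480/6612607849.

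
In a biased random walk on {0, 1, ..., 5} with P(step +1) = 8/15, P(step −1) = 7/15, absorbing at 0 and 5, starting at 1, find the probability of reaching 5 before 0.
P(hit 5 before 0) = (1 − (7/8)^1) / (1 − (7/8)^5) = 4096/15961

Let u_k denote P(reach 5 before 0 | start at k). Boundary: u_0 = 0, u_5 = 1. Recurrence: u_k = 8/15·u_{k+1} + 7/15·u_{k-1} for 1 ≤ k ≤ 4. Try u_k = A + B·r^k with r = q/p = (7/15)/(8/15) = 7/8. Substitution satisfies the recurrence; boundary conditions give:
  u_k = (1 − r^k) / (1 − r^N) = (1 − (7/8)^1) / (1 − (7/8)^5) = 4096/15961.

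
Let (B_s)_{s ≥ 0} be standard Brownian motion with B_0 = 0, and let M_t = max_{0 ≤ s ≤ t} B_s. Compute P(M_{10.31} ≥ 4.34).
P(M_{10.31} ≥ 4.34) = 2·P(B_{10.31} ≥ 4.34) = 2(1 − Φ(4.34/√10.31)) ≈ 0.1765

By the reflection principle for Brownian motion, P(M_t ≥ a) = 2 · P(B_t ≥ a) for a ≥ 0. Since B_t ~ N(0, t), P(B_t ≥ 4.34) = 1 − Φ(4.34/√t) = 1 − Φ(4.34/√10.31) = 1 − Φ(1.3516). So
  P(M_{10.31} ≥ 4.34) = 2(1 − Φ(1.3516)) ≈ 0.1765.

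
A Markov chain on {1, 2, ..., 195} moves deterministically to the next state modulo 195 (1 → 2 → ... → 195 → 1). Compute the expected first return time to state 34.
E[T_34 | X_0 = 34] = 195

The chain cycles deterministically, so starting at state 34 it returns in exactly 195 steps. Equivalently, the stationary distribution is uniform π_j = 1/195 for every state j, so by Kac's formula E[T_34] = 1/π_34 = 195.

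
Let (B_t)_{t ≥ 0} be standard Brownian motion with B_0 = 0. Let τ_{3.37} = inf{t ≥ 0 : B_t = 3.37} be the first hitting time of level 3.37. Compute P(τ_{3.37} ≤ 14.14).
P(τ_{3.37} ≤ 14.14) = 2(1 − Φ(3.37/√14.14)) = 2(1 − Φ(0.8962)) ≈ 0.3701

By the reflection principle for standard BM, P(τ_b ≤ t) = 2 · P(B_t ≥ b). Since B_t ~ N(0, t), P(B_t ≥ 3.37) = 1 − Φ(3.37/√t) = 1 − Φ(3.37/√14.14) = 1 − Φ(0.8962) ≈ 0.18507. Doubling: P(τ_{3.37} ≤ 14.14) ≈ 2 · 0.18507 = 0.37014 ≈ 0.3701.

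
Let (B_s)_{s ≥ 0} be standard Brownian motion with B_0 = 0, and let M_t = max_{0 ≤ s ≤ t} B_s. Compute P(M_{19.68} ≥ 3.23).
P(M_{19.68} ≥ 3.23) = 2·P(B_{19.68} ≥ 3.23) = 2(1 − Φ(3.23/√19.68)) ≈ 0.4666

By the reflection principle for Brownian motion, P(M_t ≥ a) = 2 · P(B_t ≥ a) for a ≥ 0. Since B_t ~ N(0, t), P(B_t ≥ 3.23) = 1 − Φ(3.23/√t) = 1 − Φ(3.23/√19.68) = 1 − Φ(0.7281). So
  P(M_{19.68} ≥ 3.23) = 2(1 − Φ(0.7281)) ≈ 0.4666.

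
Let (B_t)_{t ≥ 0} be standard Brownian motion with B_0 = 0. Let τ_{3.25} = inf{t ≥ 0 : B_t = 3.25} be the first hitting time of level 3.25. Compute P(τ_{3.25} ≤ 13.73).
P(τ_{3.25} ≤ 13.73) = 2(1 − Φ(3.25/√13.73)) = 2(1 − Φ(0.8771)) ≈ 0.3804

By the reflection principle for standard BM, P(τ_b ≤ t) = 2 · P(B_t ≥ b). Since B_t ~ N(0, t), P(B_t ≥ 3.25) = 1 − Φ(3.25/√t) = 1 − Φ(3.25/√13.73) = 1 − Φ(0.8771) ≈ 0.19022. Doubling: P(τ_{3.25} ≤ 13.73) ≈ 2 · 0.19022 = 0.38044 ≈ 0.3804.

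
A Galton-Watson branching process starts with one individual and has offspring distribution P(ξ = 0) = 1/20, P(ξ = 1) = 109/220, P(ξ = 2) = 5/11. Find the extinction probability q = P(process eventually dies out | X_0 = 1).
q = 11/100

The pgf is f(s) = 1/20 + 109/220·s + 5/11·s². The extinction probability q is the smallest fixed point of f in [0, 1]. Setting s = f(s):
  5/11·s² + (109/220 − 1)·s + 1/20 = 0
  5/11·s² − (1/20 + 5/11)·s + 1/20 = 0
which factors as (s − 1)·(5/11·s − 1/20) = 0, giving roots s = 1 and s = (1/20)/(5/11) = 11/100.
Mean offspring μ = 109/220 + 2·5/11 = 309/220 > 1 (supercritical), so q < 1. The extinction probability is the smaller root: q = (1/20)/(5/11) = 11/100.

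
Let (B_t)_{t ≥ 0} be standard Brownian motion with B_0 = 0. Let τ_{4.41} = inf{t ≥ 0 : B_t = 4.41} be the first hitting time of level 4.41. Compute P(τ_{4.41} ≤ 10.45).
P(τ_{4.41} ≤ 10.45) = 2(1 − Φ(4.41/√10.45)) = 2(1 − Φ(1.3642)) ≈ 0.1725

By the reflection principle for standard BM, P(τ_b ≤ t) = 2 · P(B_t ≥ b). Since B_t ~ N(0, t), P(B_t ≥ 4.41) = 1 − Φ(4.41/√t) = 1 − Φ(4.41/√10.45) = 1 − Φ(1.3642) ≈ 0.08625. Doubling: P(τ_{4.41} ≤ 10.45) ≈ 2 · 0.08625 = 0.17250 ≈ 0.1725.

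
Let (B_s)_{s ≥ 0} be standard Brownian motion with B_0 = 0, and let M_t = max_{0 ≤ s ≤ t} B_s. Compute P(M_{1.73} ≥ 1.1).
P(M_{1.73} ≥ 1.1) = 2·P(B_{1.73} ≥ 1.1) = 2(1 − Φ(1.1/√1.73)) ≈ 0.4030

By the reflection principle for Brownian motion, P(M_t ≥ a) = 2 · P(B_t ≥ a) for a ≥ 0. Since B_t ~ N(0, t), P(B_t ≥ 1.1) = 1 − Φ(1.1/√t) = 1 − Φ(1.1/√1.73) = 1 − Φ(0.8363). So
  P(M_{1.73} ≥ 1.1) = 2(1 − Φ(0.8363)) ≈ 0.4030.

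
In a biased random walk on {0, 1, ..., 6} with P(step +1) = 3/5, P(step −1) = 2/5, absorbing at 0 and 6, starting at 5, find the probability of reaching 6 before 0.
P(hit 6 before 0) = (1 − (2/3)^5) / (1 − (2/3)^6) = 633/665

Let u_k denote P(reach 6 before 0 | start at k). Boundary: u_0 = 0, u_6 = 1. Recurrence: u_k = 3/5·u_{k+1} + 2/5·u_{k-1} for 1 ≤ k ≤ 5. Try u_k = A + B·r^k with r = q/p = (2/5)/(3/5) = 2/3. Substitution satisfies the recurrence; boundary conditions give:
  u_k = (1 − r^k) / (1 − r^N) = (1 − (2/3)^5) / (1 − (2/3)^6) = 633/665.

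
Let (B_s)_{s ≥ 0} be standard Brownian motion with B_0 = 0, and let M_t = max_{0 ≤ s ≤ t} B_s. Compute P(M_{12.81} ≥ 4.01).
P(M_{12.81} ≥ 4.01) = 2·P(B_{12.81} ≥ 4.01) = 2(1 − Φ(4.01/√12.81)) ≈ 0.2625

By the reflection principle for Brownian motion, P(M_t ≥ a) = 2 · P(B_t ≥ a) for a ≥ 0. Since B_t ~ N(0, t), P(B_t ≥ 4.01) = 1 − Φ(4.01/√t) = 1 − Φ(4.01/√12.81) = 1 − Φ(1.1204). So
  P(M_{12.81} ≥ 4.01) = 2(1 − Φ(1.1204)) ≈ 0.2625.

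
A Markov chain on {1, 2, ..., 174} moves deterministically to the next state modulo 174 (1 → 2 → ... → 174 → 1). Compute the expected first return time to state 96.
E[T_96 | X_0 = 96] = 174

The chain cycles deterministically, so starting at state 96 it returns in exactly 174 steps. Equivalently, the stationary distribution is uniform π_j = 1/174 for every state j, so by Kac's formula E[T_96] = 1/π_96 = 174.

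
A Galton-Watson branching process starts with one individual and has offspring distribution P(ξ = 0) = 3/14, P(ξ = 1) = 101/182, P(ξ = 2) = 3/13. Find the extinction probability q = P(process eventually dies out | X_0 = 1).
q = 13/14

The pgf is f(s) = 3/14 + 101/182·s + 3/13·s². The extinction probability q is the smallest fixed point of f in [0, 1]. Setting s = f(s):
  3/13·s² + (101/182 − 1)·s + 3/14 = 0
  3/13·s² − (3/14 + 3/13)·s + 3/14 = 0
which factors as (s − 1)·(3/13·s − 3/14) = 0, giving roots s = 1 and s = (3/14)/(3/13) = 13/14.
Mean offspring μ = 101/182 + 2·3/13 = 185/182 > 1 (supercritical), so q < 1. The extinction probability is the smaller root: q = (3/14)/(3/13) = 13/14.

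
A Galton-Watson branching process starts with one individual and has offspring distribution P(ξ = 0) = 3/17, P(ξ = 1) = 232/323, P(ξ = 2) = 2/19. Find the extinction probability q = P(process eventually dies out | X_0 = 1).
q = 1

Mean offspring μ = 0·3/17 + 1·232/323 + 2·2/19 = 300/323 ≤ 1. For μ ≤ 1 with offspring not concentrated at 1, the Galton-Watson process goes extinct almost surely, so q = 1.
(Algebraic check: The pgf is f(s) = 3/17 + 232/323·s + 2/19·s². The extinction probability q is the smallest fixed point of f in [0, 1]. Setting s = f(s):
  2/19·s² + (232/323 − 1)·s + 3/17 = 0
  2/19·s² − (3/17 + 2/19)·s + 3/17 = 0
which factors as (s − 1)·(2/19·s − 3/17) = 0, giving roots s = 1 and s = (3/17)/(2/19) = 57/34. Since 57/34 ≥ 1, the smallest root in [0, 1] is s = 1.)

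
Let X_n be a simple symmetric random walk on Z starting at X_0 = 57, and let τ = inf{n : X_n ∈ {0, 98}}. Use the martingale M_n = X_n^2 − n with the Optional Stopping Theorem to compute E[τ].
E[τ] = 2337

M_n = X_n^2 − n is a martingale (since E[X_{n+1}^2 | F_n] = X_n^2 + 1). By OST (τ has finite mean in a bounded region), E[M_τ] = E[M_0] = X_0^2 − 0 = 57^2 = 3249. Also E[M_τ] = E[X_τ^2] − E[τ]. The walk exits at 0 or 98, with P(hit 98 first) = 57/98, so E[X_τ^2] = 98^2 · 57/98 + 0 = 5586. Thus E[τ] = E[X_τ^2] − E[M_τ] = 5586 − 3249 = 2337 = 57(98 − 57) = 2337.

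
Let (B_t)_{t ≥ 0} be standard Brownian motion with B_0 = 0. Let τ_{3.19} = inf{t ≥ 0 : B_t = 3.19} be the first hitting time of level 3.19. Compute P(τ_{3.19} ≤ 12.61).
P(τ_{3.19} ≤ 12.61) = 2(1 − Φ(3.19/√12.61)) = 2(1 − Φ(0.8983)) ≈ 0.3690

By the reflection principle for standard BM, P(τ_b ≤ t) = 2 · P(B_t ≥ b). Since B_t ~ N(0, t), P(B_t ≥ 3.19) = 1 − Φ(3.19/√t) = 1 − Φ(3.19/√12.61) = 1 − Φ(0.8983) ≈ 0.18451. Doubling: P(τ_{3.19} ≤ 12.61) ≈ 2 · 0.18451 = 0.36902 ≈ 0.3690.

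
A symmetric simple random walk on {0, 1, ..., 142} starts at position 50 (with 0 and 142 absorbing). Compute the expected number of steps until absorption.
E[τ | X_0 = 50] = 4600

Let v_k = E[τ | X_0 = k]. Boundary: v_0 = v_142 = 0. Recurrence: v_k = 1 + (v_{k-1} + v_{k+1})/2 for 1 ≤ k ≤ 141. The particular solution to v_k − (v_{k-1} + v_{k+1})/2 = 1 is v_k = −k^2. Adding homogeneous solution A + B k and matching boundaries gives v_k = k (142 − k). Substituting k = 50: v_50 = 50 · 92 = 4600.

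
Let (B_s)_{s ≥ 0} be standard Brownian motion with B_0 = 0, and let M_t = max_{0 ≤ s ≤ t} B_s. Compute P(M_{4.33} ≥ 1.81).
P(M_{4.33} ≥ 1.81) = 2·P(B_{4.33} ≥ 1.81) = 2(1 − Φ(1.81/√4.33)) ≈ 0.3844

By the reflection principle for Brownian motion, P(M_t ≥ a) = 2 · P(B_t ≥ a) for a ≥ 0. Since B_t ~ N(0, t), P(B_t ≥ 1.81) = 1 − Φ(1.81/√t) = 1 − Φ(1.81/√4.33) = 1 − Φ(0.8698). So
  P(M_{4.33} ≥ 1.81) = 2(1 − Φ(0.8698)) ≈ 0.3844.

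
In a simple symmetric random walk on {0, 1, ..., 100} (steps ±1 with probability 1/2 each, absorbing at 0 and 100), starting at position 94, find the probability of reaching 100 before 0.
P(hit 100 before 0) = 94/100 = 47/50

Let u_k = P(hit 100 before 0 | start at k). Then u_0 = 0, u_100 = 1, and u_k = u_{k-1}/2 + u_{k+1}/2 for 1 ≤ k ≤ 99. This harmonic recurrence is solved by u_k = k/100, giving u_94 = 94/100 = 47/50.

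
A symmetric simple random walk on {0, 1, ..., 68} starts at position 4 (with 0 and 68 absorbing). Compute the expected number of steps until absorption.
E[τ | X_0 = 4] = 256

Let v_k = E[τ | X_0 = k]. Boundary: v_0 = v_68 = 0. Recurrence: v_k = 1 + (v_{k-1} + v_{k+1})/2 for 1 ≤ k ≤ 67. The particular solution to v_k − (v_{k-1} + v_{k+1})/2 = 1 is v_k = −k^2. Adding homogeneous solution A + B k and matching boundaries gives v_k = k (68 − k). Substituting k = 4: v_4 = 4 · 64 = 256.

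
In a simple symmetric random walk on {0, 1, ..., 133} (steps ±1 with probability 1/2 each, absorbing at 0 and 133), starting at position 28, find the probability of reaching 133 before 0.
P(hit 133 before 0) = 28/133 = 4/19

Let u_k = P(hit 133 before 0 | start at k). Then u_0 = 0, u_133 = 1, and u_k = u_{k-1}/2 + u_{k+1}/2 for 1 ≤ k ≤ 132. This harmonic recurrence is solved by u_k = k/133, giving u_28 = 28/133 = 4/19.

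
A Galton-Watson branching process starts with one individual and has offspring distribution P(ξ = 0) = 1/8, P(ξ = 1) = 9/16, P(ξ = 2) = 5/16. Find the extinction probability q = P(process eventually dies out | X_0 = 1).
q = 2/5

The pgf is f(s) = 1/8 + 9/16·s + 5/16·s². The extinction probability q is the smallest fixed point of f in [0, 1]. Setting s = f(s):
  5/16·s² + (9/16 − 1)·s + 1/8 = 0
  5/16·s² − (1/8 + 5/16)·s + 1/8 = 0
which factors as (s − 1)·(5/16·s − 1/8) = 0, giving roots s = 1 and s = (1/8)/(5/16) = 2/5.
Mean offspring μ = 9/16 + 2·5/16 = 19/16 > 1 (supercritical), so q < 1. The extinction probability is the smaller root: q = (1/8)/(5/16) = 2/5.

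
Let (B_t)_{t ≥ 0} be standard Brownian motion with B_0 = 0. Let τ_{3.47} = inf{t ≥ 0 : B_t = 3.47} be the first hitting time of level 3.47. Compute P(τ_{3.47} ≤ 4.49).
P(τ_{3.47} ≤ 4.49) = 2(1 − Φ(3.47/√4.49)) = 2(1 − Φ(1.6376)) ≈ 0.1015

By the reflection principle for standard BM, P(τ_b ≤ t) = 2 · P(B_t ≥ b). Since B_t ~ N(0, t), P(B_t ≥ 3.47) = 1 − Φ(3.47/√t) = 1 − Φ(3.47/√4.49) = 1 − Φ(1.6376) ≈ 0.05075. Doubling: P(τ_{3.47} ≤ 4.49) ≈ 2 · 0.05075 = 0.10150 ≈ 0.1015.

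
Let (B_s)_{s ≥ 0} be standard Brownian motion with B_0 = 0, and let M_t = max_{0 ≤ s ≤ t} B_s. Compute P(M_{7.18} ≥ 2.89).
P(M_{7.18} ≥ 2.89) = 2·P(B_{7.18} ≥ 2.89) = 2(1 − Φ(2.89/√7.18)) ≈ 0.2808

By the reflection principle for Brownian motion, P(M_t ≥ a) = 2 · P(B_t ≥ a) for a ≥ 0. Since B_t ~ N(0, t), P(B_t ≥ 2.89) = 1 − Φ(2.89/√t) = 1 − Φ(2.89/√7.18) = 1 − Φ(1.0785). So
  P(M_{7.18} ≥ 2.89) = 2(1 − Φ(1.0785)) ≈ 0.2808.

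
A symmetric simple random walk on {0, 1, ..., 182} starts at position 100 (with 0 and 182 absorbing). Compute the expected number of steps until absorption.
E[τ | X_0 = 100] = 8200

Let v_k = E[τ | X_0 = k]. Boundary: v_0 = v_182 = 0. Recurrence: v_k = 1 + (v_{k-1} + v_{k+1})/2 for 1 ≤ k ≤ 181. The particular solution to v_k − (v_{k-1} + v_{k+1})/2 = 1 is v_k = −k^2. Adding homogeneous solution A + B k and matching boundaries gives v_k = k (182 − k). Substituting k = 100: v_100 = 100 · 82 = 8200.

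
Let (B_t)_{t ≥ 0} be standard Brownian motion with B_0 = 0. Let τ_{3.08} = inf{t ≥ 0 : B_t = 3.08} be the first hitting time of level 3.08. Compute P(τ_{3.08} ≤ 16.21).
P(τ_{3.08} ≤ 16.21) = 2(1 − Φ(3.08/√16.21)) = 2(1 − Φ(0.7650)) ≈ 0.4443

By the reflection principle for standard BM, P(τ_b ≤ t) = 2 · P(B_t ≥ b). Since B_t ~ N(0, t), P(B_t ≥ 3.08) = 1 − Φ(3.08/√t) = 1 − Φ(3.08/√16.21) = 1 − Φ(0.7650) ≈ 0.22214. Doubling: P(τ_{3.08} ≤ 16.21) ≈ 2 · 0.22214 = 0.44428 ≈ 0.4443.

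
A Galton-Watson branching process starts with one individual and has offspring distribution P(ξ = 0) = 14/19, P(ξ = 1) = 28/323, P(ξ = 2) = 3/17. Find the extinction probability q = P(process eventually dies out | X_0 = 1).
q = 1

Mean offspring μ = 0·14/19 + 1·28/323 + 2·3/17 = 142/323 ≤ 1. For μ ≤ 1 with offspring not concentrated at 1, the Galton-Watson process goes extinct almost surely, so q = 1.
(Algebraic check: The pgf is f(s) = 14/19 + 28/323·s + 3/17·s². The extinction probability q is the smallest fixed point of f in [0, 1]. Setting s = f(s):
  3/17·s² + (28/323 − 1)·s + 14/19 = 0
  3/17·s² − (14/19 + 3/17)·s + 14/19 = 0
which factors as (s − 1)·(3/17·s − 14/19) = 0, giving roots s = 1 and s = (14/19)/(3/17) = 238/57. Since 238/57 ≥ 1, the smallest root in [0, 1] is s = 1.)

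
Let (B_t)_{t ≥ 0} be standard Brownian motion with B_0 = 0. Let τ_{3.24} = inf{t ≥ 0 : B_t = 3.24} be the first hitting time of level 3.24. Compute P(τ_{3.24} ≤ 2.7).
P(τ_{3.24} ≤ 2.7) = 2(1 − Φ(3.24/√2.7)) = 2(1 − Φ(1.9718)) ≈ 0.0486

By the reflection principle for standard BM, P(τ_b ≤ t) = 2 · P(B_t ≥ b). Since B_t ~ N(0, t), P(B_t ≥ 3.24) = 1 − Φ(3.24/√t) = 1 − Φ(3.24/√2.7) = 1 − Φ(1.9718) ≈ 0.02432. Doubling: P(τ_{3.24} ≤ 2.7) ≈ 2 · 0.02432 = 0.04864 ≈ 0.0486.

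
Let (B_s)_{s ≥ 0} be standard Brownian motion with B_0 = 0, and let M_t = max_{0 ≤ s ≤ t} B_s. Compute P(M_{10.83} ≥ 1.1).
P(M_{10.83} ≥ 1.1) = 2·P(B_{10.83} ≥ 1.1) = 2(1 − Φ(1.1/√10.83)) ≈ 0.7382

By the reflection principle for Brownian motion, P(M_t ≥ a) = 2 · P(B_t ≥ a) for a ≥ 0. Since B_t ~ N(0, t), P(B_t ≥ 1.1) = 1 − Φ(1.1/√t) = 1 − Φ(1.1/√10.83) = 1 − Φ(0.3343). So
  P(M_{10.83} ≥ 1.1) = 2(1 − Φ(0.3343)) ≈ 0.7382.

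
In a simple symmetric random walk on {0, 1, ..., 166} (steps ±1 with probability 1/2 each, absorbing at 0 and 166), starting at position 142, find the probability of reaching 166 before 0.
P(hit 166 before 0) = 142/166 = 71/83

Let u_k = P(hit 166 before 0 | start at k). Then u_0 = 0, u_166 = 1, and u_k = u_{k-1}/2 + u_{k+1}/2 for 1 ≤ k ≤ 165. This harmonic recurrence is solved by u_k = k/166, giving u_142 = 142/166 = 71/83.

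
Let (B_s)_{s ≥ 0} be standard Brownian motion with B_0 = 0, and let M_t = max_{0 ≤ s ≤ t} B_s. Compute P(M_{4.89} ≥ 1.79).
P(M_{4.89} ≥ 1.79) = 2·P(B_{4.89} ≥ 1.79) = 2(1 − Φ(1.79/√4.89)) ≈ 0.4182

By the reflection principle for Brownian motion, P(M_t ≥ a) = 2 · P(B_t ≥ a) for a ≥ 0. Since B_t ~ N(0, t), P(B_t ≥ 1.79) = 1 − Φ(1.79/√t) = 1 − Φ(1.79/√4.89) = 1 − Φ(0.8095). So
  P(M_{4.89} ≥ 1.79) = 2(1 − Φ(0.8095)) ≈ 0.4182.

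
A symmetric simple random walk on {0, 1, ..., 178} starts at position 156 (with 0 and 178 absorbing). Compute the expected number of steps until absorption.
E[τ | X_0 = 156] = 3432

Let v_k = E[τ | X_0 = k]. Boundary: v_0 = v_178 = 0. Recurrence: v_k = 1 + (v_{k-1} + v_{k+1})/2 for 1 ≤ k ≤ 177. The particular solution to v_k − (v_{k-1} + v_{k+1})/2 = 1 is v_k = −k^2. Adding homogeneous solution A + B k and matching boundaries gives v_k = k (178 − k). Substituting k = 156: v_156 = 156 · 22 = 3432.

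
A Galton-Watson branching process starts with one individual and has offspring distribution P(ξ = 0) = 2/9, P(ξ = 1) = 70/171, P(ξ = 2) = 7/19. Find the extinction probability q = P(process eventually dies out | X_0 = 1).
q = 38/63

The pgf is f(s) = 2/9 + 70/171·s + 7/19·s². The extinction probability q is the smallest fixed point of f in [0, 1]. Setting s = f(s):
  7/19·s² + (70/171 − 1)·s + 2/9 = 0
  7/19·s² − (2/9 + 7/19)·s + 2/9 = 0
which factors as (s − 1)·(7/19·s − 2/9) = 0, giving roots s = 1 and s = (2/9)/(7/19) = 38/63.
Mean offspring μ = 70/171 + 2·7/19 = 196/171 > 1 (supercritical), so q < 1. The extinction probability is the smaller root: q = (2/9)/(7/19) = 38/63.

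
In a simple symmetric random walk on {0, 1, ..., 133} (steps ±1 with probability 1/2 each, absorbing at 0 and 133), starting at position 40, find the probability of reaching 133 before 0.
P(hit 133 before 0) = 40/133

Let u_k = P(hit 133 before 0 | start at k). Then u_0 = 0, u_133 = 1, and u_k = u_{k-1}/2 + u_{k+1}/2 for 1 ≤ k ≤ 132. This harmonic recurrence is solved by u_k = k/133, giving u_40 = 40/133.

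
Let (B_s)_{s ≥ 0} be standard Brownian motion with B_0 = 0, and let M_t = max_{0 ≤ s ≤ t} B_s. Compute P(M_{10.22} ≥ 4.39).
P(M_{10.22} ≥ 4.39) = 2·P(B_{10.22} ≥ 4.39) = 2(1 − Φ(4.39/√10.22)) ≈ 0.1697

By the reflection principle for Brownian motion, P(M_t ≥ a) = 2 · P(B_t ≥ a) for a ≥ 0. Since B_t ~ N(0, t), P(B_t ≥ 4.39) = 1 − Φ(4.39/√t) = 1 − Φ(4.39/√10.22) = 1 − Φ(1.3732). So
  P(M_{10.22} ≥ 4.39) = 2(1 − Φ(1.3732)) ≈ 0.1697.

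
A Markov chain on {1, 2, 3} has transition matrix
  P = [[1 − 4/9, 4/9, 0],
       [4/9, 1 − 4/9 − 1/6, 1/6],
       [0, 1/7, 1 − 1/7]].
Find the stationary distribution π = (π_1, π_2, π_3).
π = (6/19, 6/19, 7/19)

This is a birth-death chain on three states, which satisfies detailed balance: π_1 · P_{12} = π_2 · P_{21} and π_2 · P_{23} = π_3 · P_{32}.
From π_1 · 4/9 = π_2 · 4/9: π_2/π_1 = (4/9)/(4/9) = 1.
From π_2 · 1/6 = π_3 · 1/7: π_3/π_2 = (1/6)/(1/7) = 7/6.
Take π_1 proportional to 1; then unnormalized π = (1, 1, 7/6). Normalize by dividing by the sum 19/6:
  π = (6/19, 6/19, 7/19).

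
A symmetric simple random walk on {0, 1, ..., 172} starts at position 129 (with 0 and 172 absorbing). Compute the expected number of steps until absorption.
E[τ | X_0 = 129] = 5547

Let v_k = E[τ | X_0 = k]. Boundary: v_0 = v_172 = 0. Recurrence: v_k = 1 + (v_{k-1} + v_{k+1})/2 for 1 ≤ k ≤ 171. The particular solution to v_k − (v_{k-1} + v_{k+1})/2 = 1 is v_k = −k^2. Adding homogeneous solution A + B k and matching boundaries gives v_k = k (172 − k). Substituting k = 129: v_129 = 129 · 43 = 5547.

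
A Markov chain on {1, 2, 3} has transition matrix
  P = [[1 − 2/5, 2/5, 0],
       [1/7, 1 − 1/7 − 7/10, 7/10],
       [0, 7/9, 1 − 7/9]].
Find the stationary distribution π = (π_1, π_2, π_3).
π = (25/158, 35/79, 63/158)

This is a birth-death chain on three states, which satisfies detailed balance: π_1 · P_{12} = π_2 · P_{21} and π_2 · P_{23} = π_3 · P_{32}.
From π_1 · 2/5 = π_2 · 1/7: π_2/π_1 = (2/5)/(1/7) = 14/5.
From π_2 · 7/10 = π_3 · 7/9: π_3/π_2 = (7/10)/(7/9) = 9/10.
Take π_1 proportional to 1; then unnormalized π = (1, 14/5, 63/25). Normalize by dividing by the sum 158/25:
  π = (25/158, 35/79, 63/158).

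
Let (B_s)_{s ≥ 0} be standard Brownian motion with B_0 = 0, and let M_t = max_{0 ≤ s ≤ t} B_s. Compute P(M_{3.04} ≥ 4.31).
P(M_{3.04} ≥ 4.31) = 2·P(B_{3.04} ≥ 4.31) = 2(1 − Φ(4.31/√3.04)) ≈ 0.0134

By the reflection principle for Brownian motion, P(M_t ≥ a) = 2 · P(B_t ≥ a) for a ≥ 0. Since B_t ~ N(0, t), P(B_t ≥ 4.31) = 1 − Φ(4.31/√t) = 1 − Φ(4.31/√3.04) = 1 − Φ(2.4720). So
  P(M_{3.04} ≥ 4.31) = 2(1 − Φ(2.4720)) ≈ 0.0134.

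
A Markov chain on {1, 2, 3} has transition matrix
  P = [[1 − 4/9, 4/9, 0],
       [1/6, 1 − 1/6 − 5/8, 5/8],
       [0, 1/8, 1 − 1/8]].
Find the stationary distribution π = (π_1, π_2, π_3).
π = (1/17, 8/51, 40/51)

This is a birth-death chain on three states, which satisfies detailed balance: π_1 · P_{12} = π_2 · P_{21} and π_2 · P_{23} = π_3 · P_{32}.
From π_1 · 4/9 = π_2 · 1/6: π_2/π_1 = (4/9)/(1/6) = 8/3.
From π_2 · 5/8 = π_3 · 1/8: π_3/π_2 = (5/8)/(1/8) = 5.
Take π_1 proportional to 1; then unnormalized π = (1, 8/3, 40/3). Normalize by dividing by the sum 17:
  π = (1/17, 8/51, 40/51).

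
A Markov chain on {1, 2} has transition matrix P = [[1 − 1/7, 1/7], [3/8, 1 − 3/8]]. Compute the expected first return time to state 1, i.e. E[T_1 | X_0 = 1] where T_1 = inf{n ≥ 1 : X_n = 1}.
E[T_1 | X_0 = 1] = 1/π_1 = 29/21

For an irreducible recurrent Markov chain with stationary distribution π, E[T_i | X_0 = i] = 1/π_i (Kac's formula). Here π_1 = (3/8)/(1/7 + 3/8) = (3/8)/(29/56) = 21/29, so E[T_1 | X_0 = 1] = 1/π_1 = (1/7 + 3/8)/(3/8) = (29/56)/(3/8) = 29/21.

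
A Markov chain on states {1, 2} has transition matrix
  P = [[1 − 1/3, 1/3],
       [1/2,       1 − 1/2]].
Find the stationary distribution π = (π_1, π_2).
π_1 = 3/5, π_2 = 2/5

Solve πP = π with π_1 + π_2 = 1. From πP = π: π_1 · (1 − 1/3) + π_2 · 1/2 = π_1 ⇒ π_2 · 1/2 = π_1 · 1/3 ⇒ π_2/π_1 = (1/3)/(1/2) = 2/3. Together with π_1 + π_2 = 1:
  π_1 = (1/2)/(1/3 + 1/2) = (1/2)/(5/6) = 3/5,
  π_2 = (1/3)/(1/3 + 1/2) = (1/3)/(5/6) = 2/5.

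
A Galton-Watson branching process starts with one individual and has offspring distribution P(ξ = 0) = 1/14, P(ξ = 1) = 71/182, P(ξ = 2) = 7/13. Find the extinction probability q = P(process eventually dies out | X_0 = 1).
q = 13/98

The pgf is f(s) = 1/14 + 71/182·s + 7/13·s². The extinction probability q is the smallest fixed point of f in [0, 1]. Setting s = f(s):
  7/13·s² + (71/182 − 1)·s + 1/14 = 0
  7/13·s² − (1/14 + 7/13)·s + 1/14 = 0
which factors as (s − 1)·(7/13·s − 1/14) = 0, giving roots s = 1 and s = (1/14)/(7/13) = 13/98.
Mean offspring μ = 71/182 + 2·7/13 = 267/182 > 1 (supercritical), so q < 1. The extinction probability is the smaller root: q = (1/14)/(7/13) = 13/98.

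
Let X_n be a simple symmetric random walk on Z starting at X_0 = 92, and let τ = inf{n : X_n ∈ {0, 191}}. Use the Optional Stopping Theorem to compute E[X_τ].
E[X_τ] = 92

X_n is a martingale and τ is a bounded-mean stopping time (indeed τ is finite a.s. with bounded expectation since the walk is in a bounded region). By the OST, E[X_τ] = E[X_0] = 92. Equivalently: E[X_τ] = 191 · P(hit 191 first) + 0 · P(hit 0 first) = 191 · (92/191) = 92.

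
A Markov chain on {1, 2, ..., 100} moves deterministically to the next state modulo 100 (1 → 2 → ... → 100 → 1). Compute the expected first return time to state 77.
E[T_77 | X_0 = 77] = 100

The chain cycles deterministically, so starting at state 77 it returns in exactly 100 steps. Equivalently, the stationary distribution is uniform π_j = 1/100 for every state j, so by Kac's formula E[T_77] = 1/π_77 = 100.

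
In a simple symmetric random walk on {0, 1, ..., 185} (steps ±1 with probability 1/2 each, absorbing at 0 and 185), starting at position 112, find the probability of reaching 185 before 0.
P(hit 185 before 0) = 112/185

Let u_k = P(hit 185 before 0 | start at k). Then u_0 = 0, u_185 = 1, and u_k = u_{k-1}/2 + u_{k+1}/2 for 1 ≤ k ≤ 184. This harmonic recurrence is solved by u_k = k/185, giving u_112 = 112/185.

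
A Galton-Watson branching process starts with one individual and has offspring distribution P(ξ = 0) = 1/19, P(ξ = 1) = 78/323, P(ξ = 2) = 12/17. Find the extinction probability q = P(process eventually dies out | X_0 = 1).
q = 17/228

The pgf is f(s) = 1/19 + 78/323·s + 12/17·s². The extinction probability q is the smallest fixed point of f in [0, 1]. Setting s = f(s):
  12/17·s² + (78/323 − 1)·s + 1/19 = 0
  12/17·s² − (1/19 + 12/17)·s + 1/19 = 0
which factors as (s − 1)·(12/17·s − 1/19) = 0, giving roots s = 1 and s = (1/19)/(12/17) = 17/228.
Mean offspring μ = 78/323 + 2·12/17 = 534/323 > 1 (supercritical), so q < 1. The extinction probability is the smaller root: q = (1/19)/(12/17) = 17/228.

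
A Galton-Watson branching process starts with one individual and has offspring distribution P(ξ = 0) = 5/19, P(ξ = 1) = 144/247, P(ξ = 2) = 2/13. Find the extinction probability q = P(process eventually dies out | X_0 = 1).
q = 1

Mean offspring μ = 0·5/19 + 1·144/247 + 2·2/13 = 220/247 ≤ 1. For μ ≤ 1 with offspring not concentrated at 1, the Galton-Watson process goes extinct almost surely, so q = 1.
(Algebraic check: The pgf is f(s) = 5/19 + 144/247·s + 2/13·s². The extinction probability q is the smallest fixed point of f in [0, 1]. Setting s = f(s):
  2/13·s² + (144/247 − 1)·s + 5/19 = 0
  2/13·s² − (5/19 + 2/13)·s + 5/19 = 0
which factors as (s − 1)·(2/13·s − 5/19) = 0, giving roots s = 1 and s = (5/19)/(2/13) = 65/38. Since 65/38 ≥ 1, the smallest root in [0, 1] is s = 1.)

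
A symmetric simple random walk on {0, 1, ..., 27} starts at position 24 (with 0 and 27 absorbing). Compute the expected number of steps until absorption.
E[τ | X_0 = 24] = 72

Let v_k = E[τ | X_0 = k]. Boundary: v_0 = v_27 = 0. Recurrence: v_k = 1 + (v_{k-1} + v_{k+1})/2 for 1 ≤ k ≤ 26. The particular solution to v_k − (v_{k-1} + v_{k+1})/2 = 1 is v_k = −k^2. Adding homogeneous solution A + B k and matching boundaries gives v_k = k (27 − k). Substituting k = 24: v_24 = 24 · 3 = 72.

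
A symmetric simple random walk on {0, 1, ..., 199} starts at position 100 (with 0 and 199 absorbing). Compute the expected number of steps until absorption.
E[τ | X_0 = 100] = 9900

Let v_k = E[τ | X_0 = k]. Boundary: v_0 = v_199 = 0. Recurrence: v_k = 1 + (v_{k-1} + v_{k+1})/2 for 1 ≤ k ≤ 198. The particular solution to v_k − (v_{k-1} + v_{k+1})/2 = 1 is v_k = −k^2. Adding homogeneous solution A + B k and matching boundaries gives v_k = k (199 − k). Substituting k = 100: v_100 = 100 · 99 = 9900.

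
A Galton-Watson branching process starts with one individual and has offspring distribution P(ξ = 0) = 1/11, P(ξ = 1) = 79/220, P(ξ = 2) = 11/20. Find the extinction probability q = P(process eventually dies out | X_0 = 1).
q = 20/121

The pgf is f(s) = 1/11 + 79/220·s + 11/20·s². The extinction probability q is the smallest fixed point of f in [0, 1]. Setting s = f(s):
  11/20·s² + (79/220 − 1)·s + 1/11 = 0
  11/20·s² − (1/11 + 11/20)·s + 1/11 = 0
which factors as (s − 1)·(11/20·s − 1/11) = 0, giving roots s = 1 and s = (1/11)/(11/20) = 20/121.
Mean offspring μ = 79/220 + 2·11/20 = 321/220 > 1 (supercritical), so q < 1. The extinction probability is the smaller root: q = (1/11)/(11/20) = 20/121.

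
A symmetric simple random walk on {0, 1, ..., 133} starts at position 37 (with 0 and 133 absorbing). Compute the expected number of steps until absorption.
E[τ | X_0 = 37] = 3552

Let v_k = E[τ | X_0 = k]. Boundary: v_0 = v_133 = 0. Recurrence: v_k = 1 + (v_{k-1} + v_{k+1})/2 for 1 ≤ k ≤ 132. The particular solution to v_k − (v_{k-1} + v_{k+1})/2 = 1 is v_k = −k^2. Adding homogeneous solution A + B k and matching boundaries gives v_k = k (133 − k). Substituting k = 37: v_37 = 37 · 96 = 3552.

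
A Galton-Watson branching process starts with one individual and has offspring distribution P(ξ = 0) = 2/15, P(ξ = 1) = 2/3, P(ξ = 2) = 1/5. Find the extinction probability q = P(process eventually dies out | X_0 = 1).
q = 2/3

The pgf is f(s) = 2/15 + 2/3·s + 1/5·s². The extinction probability q is the smallest fixed point of f in [0, 1]. Setting s = f(s):
  1/5·s² + (2/3 − 1)·s + 2/15 = 0
  1/5·s² − (2/15 + 1/5)·s + 2/15 = 0
which factors as (s − 1)·(1/5·s − 2/15) = 0, giving roots s = 1 and s = (2/15)/(1/5) = 2/3.
Mean offspring μ = 2/3 + 2·1/5 = 16/15 > 1 (supercritical), so q < 1. The extinction probability is the smaller root: q = (2/15)/(1/5) = 2/3.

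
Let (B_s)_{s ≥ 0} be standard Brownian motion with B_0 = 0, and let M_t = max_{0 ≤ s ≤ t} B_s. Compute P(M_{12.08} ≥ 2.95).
P(M_{12.08} ≥ 2.95) = 2·P(B_{12.08} ≥ 2.95) = 2(1 − Φ(2.95/√12.08)) ≈ 0.3960

By the reflection principle for Brownian motion, P(M_t ≥ a) = 2 · P(B_t ≥ a) for a ≥ 0. Since B_t ~ N(0, t), P(B_t ≥ 2.95) = 1 − Φ(2.95/√t) = 1 − Φ(2.95/√12.08) = 1 − Φ(0.8488). So
  P(M_{12.08} ≥ 2.95) = 2(1 − Φ(0.8488)) ≈ 0.3960.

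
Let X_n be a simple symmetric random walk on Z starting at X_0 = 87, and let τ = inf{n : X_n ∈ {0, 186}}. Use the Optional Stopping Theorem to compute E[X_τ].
E[X_τ] = 87

X_n is a martingale and τ is a bounded-mean stopping time (indeed τ is finite a.s. with bounded expectation since the walk is in a bounded region). By the OST, E[X_τ] = E[X_0] = 87. Equivalently: E[X_τ] = 186 · P(hit 186 first) + 0 · P(hit 0 first) = 186 · (87/186) = 87.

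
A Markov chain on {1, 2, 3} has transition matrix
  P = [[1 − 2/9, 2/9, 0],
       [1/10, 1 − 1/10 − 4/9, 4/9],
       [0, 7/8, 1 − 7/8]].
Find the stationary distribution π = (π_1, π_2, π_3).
π = (567/2467, 1260/2467, 640/2467)

This is a birth-death chain on three states, which satisfies detailed balance: π_1 · P_{12} = π_2 · P_{21} and π_2 · P_{23} = π_3 · P_{32}.
From π_1 · 2/9 = π_2 · 1/10: π_2/π_1 = (2/9)/(1/10) = 20/9.
From π_2 · 4/9 = π_3 · 7/8: π_3/π_2 = (4/9)/(7/8) = 32/63.
Take π_1 proportional to 1; then unnormalized π = (1, 20/9, 640/567). Normalize by dividing by the sum 2467/567:
  π = (567/2467, 1260/2467, 640/2467).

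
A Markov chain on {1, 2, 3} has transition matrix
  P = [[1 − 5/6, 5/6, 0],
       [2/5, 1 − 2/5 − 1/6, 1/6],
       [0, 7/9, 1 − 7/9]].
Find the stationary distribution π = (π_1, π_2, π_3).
π = (168/593, 350/593, 75/593)

This is a birth-death chain on three states, which satisfies detailed balance: π_1 · P_{12} = π_2 · P_{21} and π_2 · P_{23} = π_3 · P_{32}.
From π_1 · 5/6 = π_2 · 2/5: π_2/π_1 = (5/6)/(2/5) = 25/12.
From π_2 · 1/6 = π_3 · 7/9: π_3/π_2 = (1/6)/(7/9) = 3/14.
Take π_1 proportional to 1; then unnormalized π = (1, 25/12, 25/56). Normalize by dividing by the sum 593/168:
  π = (168/593, 350/593, 75/593).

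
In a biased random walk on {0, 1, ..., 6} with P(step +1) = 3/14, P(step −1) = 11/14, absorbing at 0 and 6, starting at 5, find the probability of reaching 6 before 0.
P(hit 6 before 0) = (1 − (11/3)^5) / (1 − (11/3)^6) = 60303/221354

Let u_k denote P(reach 6 before 0 | start at k). Boundary: u_0 = 0, u_6 = 1. Recurrence: u_k = 3/14·u_{k+1} + 11/14·u_{k-1} for 1 ≤ k ≤ 5. Try u_k = A + B·r^k with r = q/p = (11/14)/(3/14) = 11/3. Substitution satisfies the recurrence; boundary conditions give:
  u_k = (1 − r^k) / (1 − r^N) = (1 − (11/3)^5) / (1 − (11/3)^6) = 60303/221354.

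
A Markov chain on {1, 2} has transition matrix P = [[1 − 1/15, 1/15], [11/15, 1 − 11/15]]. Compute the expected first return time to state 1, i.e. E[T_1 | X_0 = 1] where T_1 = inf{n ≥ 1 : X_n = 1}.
E[T_1 | X_0 = 1] = 1/π_1 = 12/11

For an irreducible recurrent Markov chain with stationary distribution π, E[T_i | X_0 = i] = 1/π_i (Kac's formula). Here π_1 = (11/15)/(1/15 + 11/15) = (11/15)/(4/5) = 11/12, so E[T_1 | X_0 = 1] = 1/π_1 = (1/15 + 11/15)/(11/15) = (4/5)/(11/15) = 12/11.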